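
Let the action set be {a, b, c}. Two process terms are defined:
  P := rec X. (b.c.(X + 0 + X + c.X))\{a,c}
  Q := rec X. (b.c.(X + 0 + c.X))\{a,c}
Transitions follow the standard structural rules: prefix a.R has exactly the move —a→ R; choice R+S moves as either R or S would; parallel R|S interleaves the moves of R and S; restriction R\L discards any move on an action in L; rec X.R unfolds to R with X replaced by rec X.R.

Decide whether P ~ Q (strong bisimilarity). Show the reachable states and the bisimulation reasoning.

P's transition system — 2 states:
  m0 = rec X. (b.c.(X + 0 + X + c.X))\{a,c} :: ··b··> m1
  m1 = (c.((rec X. (b.c.(X + 0 + X + c.X))\{a,c}) + 0 + (rec X. (b.c.(X + 0 + X + c.X))\{a,c}) + c.(rec X. (b.c.(X + 0 + X + c.X))\{a,c})))\{a,c} :: stopped
Q's transition system — 2 states:
  n0 = rec X. (b.c.(X + 0 + c.X))\{a,c} :: ··b··> n1
  n1 = (c.((rec X. (b.c.(X + 0 + c.X))\{a,c}) + 0 + c.(rec X. (b.c.(X + 0 + c.X))\{a,c})))\{a,c} :: stopped
Bisimilarity quotient blocks:
  B0 = {m0, n0}
  B1 = {m1, n1}
m0 ∈ B0, n0 ∈ B0 → same block

bisimilar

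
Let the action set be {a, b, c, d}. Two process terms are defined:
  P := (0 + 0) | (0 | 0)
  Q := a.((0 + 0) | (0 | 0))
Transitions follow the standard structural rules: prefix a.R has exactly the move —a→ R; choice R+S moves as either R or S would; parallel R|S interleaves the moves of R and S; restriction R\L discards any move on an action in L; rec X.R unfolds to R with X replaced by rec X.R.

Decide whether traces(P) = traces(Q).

NO — witness ⟨a⟩

P's transition system — 1 states:
  u0 = (0 + 0) | (0 | 0) has moves ∅
Q's transition system — 2 states:
  v0 = a.((0 + 0) | (0 | 0)) has moves =a=> v1
  v1 = (0 + 0) | (0 | 0) has moves ∅
Executing a from Q (initial set {v0}):
  [1] a ⇒ {v1}
  Q completes σ.
Executing a from P (initial set {u0}):
  [1] a ⇒ no successor for P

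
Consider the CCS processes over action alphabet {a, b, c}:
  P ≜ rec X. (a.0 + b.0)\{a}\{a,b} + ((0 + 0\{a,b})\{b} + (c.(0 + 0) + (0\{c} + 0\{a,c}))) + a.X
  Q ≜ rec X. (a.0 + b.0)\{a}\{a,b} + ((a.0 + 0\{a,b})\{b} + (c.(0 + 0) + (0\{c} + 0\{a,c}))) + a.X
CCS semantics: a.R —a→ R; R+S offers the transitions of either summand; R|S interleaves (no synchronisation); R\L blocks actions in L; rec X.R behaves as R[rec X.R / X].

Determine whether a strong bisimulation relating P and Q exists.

Reachable graph of P (2 states):
  s0 = rec X. (a.0 + b.0)\{a}\{a,b} + ((0 + 0\{a,b})\{b} + (c.(0 + 0) + (0\{c} + 0\{a,c}))) + a.X → -a-> s0, -c-> s1
  s1 = 0 + 0 → deadlocked
Reachable graph of Q (3 states):
  t0 = rec X. (a.0 + b.0)\{a}\{a,b} + ((a.0 + 0\{a,b})\{b} + (c.(0 + 0) + (0\{c} + 0\{a,c}))) + a.X → -a-> t0, -a-> t1, -c-> t2
  t1 = 0\{b} → deadlocked
  t2 = 0 + 0 → deadlocked
Partition-refinement fixed point:
  B0 = {s0}
  B1 = {s1, t1, t2}
  B2 = {t0}
s0 ∈ B0, t0 ∈ B2 → different blocks

not bisimilar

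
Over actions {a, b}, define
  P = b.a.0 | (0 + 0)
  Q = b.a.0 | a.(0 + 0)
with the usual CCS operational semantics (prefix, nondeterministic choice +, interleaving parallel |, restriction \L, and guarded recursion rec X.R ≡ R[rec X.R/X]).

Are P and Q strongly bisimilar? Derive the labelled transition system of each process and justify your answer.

not bisimilar

P's transition system — 3 states:
  p0 = b.a.0 | (0 + 0) ⊢ =b=> p1
  p1 = a.0 | (0 + 0) ⊢ =a=> p2
  p2 = 0 | (0 + 0) ⊢ stopped
Q's transition system — 6 states:
  q0 = b.a.0 | a.(0 + 0) ⊢ =a=> q1, =b=> q2
  q1 = b.a.0 | (0 + 0) ⊢ =b=> q3
  q2 = a.0 | a.(0 + 0) ⊢ =a=> q3, =a=> q4
  q3 = a.0 | (0 + 0) ⊢ =a=> q5
  q4 = 0 | a.(0 + 0) ⊢ =a=> q5
  q5 = 0 | (0 + 0) ⊢ stopped
Partition-refinement fixed point:
  B0 = {p0, q1}
  B1 = {p1, q3, q4}
  B2 = {p2, q5}
  B3 = {q0}
  B4 = {q2}
p0 ∈ B0, q0 ∈ B3 → different blocks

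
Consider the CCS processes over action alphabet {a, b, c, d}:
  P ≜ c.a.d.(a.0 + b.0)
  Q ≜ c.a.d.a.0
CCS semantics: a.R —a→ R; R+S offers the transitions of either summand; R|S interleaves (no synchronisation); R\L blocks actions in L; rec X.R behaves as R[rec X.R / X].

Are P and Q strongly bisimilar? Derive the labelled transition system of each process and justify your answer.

not bisimilar

LTS(P): 5 reachable states
  s0 = c.a.d.(a.0 + b.0) has moves --c--▸ s1
  s1 = a.d.(a.0 + b.0) has moves --a--▸ s2
  s2 = d.(a.0 + b.0) has moves --d--▸ s3
  s3 = a.0 + b.0 has moves --a--▸ s4, --b--▸ s4
  s4 = 0 has moves ∅
LTS(Q): 5 reachable states
  t0 = c.a.d.a.0 has moves --c--▸ t1
  t1 = a.d.a.0 has moves --a--▸ t2
  t2 = d.a.0 has moves --d--▸ t3
  t3 = a.0 has moves --a--▸ t4
  t4 = 0 has moves ∅
Partition-refinement fixed point:
  B0 = {s0}
  B1 = {s1}
  B2 = {s2}
  B3 = {s3}
  B4 = {s4, t4}
  B5 = {t0}
  B6 = {t1}
  B7 = {t2}
  B8 = {t3}
s0 ∈ B0, t0 ∈ B5 → different blocks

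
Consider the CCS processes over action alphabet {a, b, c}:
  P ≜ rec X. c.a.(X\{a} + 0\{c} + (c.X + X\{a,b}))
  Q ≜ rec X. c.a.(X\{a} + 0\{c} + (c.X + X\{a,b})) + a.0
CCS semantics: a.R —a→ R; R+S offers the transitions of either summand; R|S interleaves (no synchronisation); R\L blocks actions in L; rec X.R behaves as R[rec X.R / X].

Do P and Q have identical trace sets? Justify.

traces(P) ≠ traces(Q) — witness ⟨a⟩

P's transition system — 5 states:
  s0 = rec X. c.a.(X\{a} + 0\{c} + (c.X + X\{a,b})) ⊢ =c=> s1
  s1 = a.((rec X. c.a.(X\{a} + 0\{c} + (c.X + X\{a,b})))\{a} + 0\{c} + (c.(rec X. c.a.(X\{a} + 0\{c} + (c.X + X\{a,b}))) + (rec X. c.a.(X\{a} + 0\{c} + (c.X + X\{a,b})))\{a,b})) ⊢ =a=> s2
  s2 = (rec X. c.a.(X\{a} + 0\{c} + (c.X + X\{a,b})))\{a} + 0\{c} + (c.(rec X. c.a.(X\{a} + 0\{c} + (c.X + X\{a,b}))) + (rec X. c.a.(X\{a} + 0\{c} + (c.X + X\{a,b})))\{a,b}) ⊢ =c=> s0, =c=> s3, =c=> s4
  s3 = (a.((rec X. c.a.(X\{a} + 0\{c} + (c.X + X\{a,b})))\{a} + 0\{c} + (c.(rec X. c.a.(X\{a} + 0\{c} + (c.X + X\{a,b}))) + (rec X. c.a.(X\{a} + 0\{c} + (c.X + X\{a,b})))\{a,b})))\{a,b} ⊢ deadlocked
  s4 = (a.((rec X. c.a.(X\{a} + 0\{c} + (c.X + X\{a,b})))\{a} + 0\{c} + (c.(rec X. c.a.(X\{a} + 0\{c} + (c.X + X\{a,b}))) + (rec X. c.a.(X\{a} + 0\{c} + (c.X + X\{a,b})))\{a,b})))\{a} ⊢ deadlocked
Q's transition system — 6 states:
  t0 = rec X. c.a.(X\{a} + 0\{c} + (c.X + X\{a,b})) + a.0 ⊢ =a=> t1, =c=> t2
  t1 = 0 ⊢ deadlocked
  t2 = a.((rec X. c.a.(X\{a} + 0\{c} + (c.X + X\{a,b})) + a.0)\{a} + 0\{c} + (c.(rec X. c.a.(X\{a} + 0\{c} + (c.X + X\{a,b})) + a.0) + (rec X. c.a.(X\{a} + 0\{c} + (c.X + X\{a,b})) + a.0)\{a,b})) ⊢ =a=> t3
  t3 = (rec X. c.a.(X\{a} + 0\{c} + (c.X + X\{a,b})) + a.0)\{a} + 0\{c} + (c.(rec X. c.a.(X\{a} + 0\{c} + (c.X + X\{a,b})) + a.0) + (rec X. c.a.(X\{a} + 0\{c} + (c.X + X\{a,b})) + a.0)\{a,b}) ⊢ =c=> t0, =c=> t4, =c=> t5
  t4 = (a.((rec X. c.a.(X\{a} + 0\{c} + (c.X + X\{a,b})) + a.0)\{a} + 0\{c} + (c.(rec X. c.a.(X\{a} + 0\{c} + (c.X + X\{a,b})) + a.0) + (rec X. c.a.(X\{a} + 0\{c} + (c.X + X\{a,b})) + a.0)\{a,b})))\{a,b} ⊢ deadlocked
  t5 = (a.((rec X. c.a.(X\{a} + 0\{c} + (c.X + X\{a,b})) + a.0)\{a} + 0\{c} + (c.(rec X. c.a.(X\{a} + 0\{c} + (c.X + X\{a,b})) + a.0) + (rec X. c.a.(X\{a} + 0\{c} + (c.X + X\{a,b})) + a.0)\{a,b})))\{a} ⊢ deadlocked
Trace ⟨a⟩ through Q, begin at {t0}:
  after a @ step 1: {t1}
  ✓ Q
Trace ⟨a⟩ through P, begin at {s0}:
  after a @ step 1: ∅  — P cannot continue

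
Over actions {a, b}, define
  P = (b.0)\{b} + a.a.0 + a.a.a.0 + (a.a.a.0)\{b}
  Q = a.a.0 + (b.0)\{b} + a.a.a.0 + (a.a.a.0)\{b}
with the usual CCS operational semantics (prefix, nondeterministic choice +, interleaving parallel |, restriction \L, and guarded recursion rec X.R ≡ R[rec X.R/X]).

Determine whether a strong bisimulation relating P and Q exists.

LTS(P): 7 reachable states
  u0 = (b.0)\{b} + a.a.0 + a.a.a.0 + (a.a.a.0)\{b} | ··a··> u1, ··a··> u2, ··a··> u3
  u1 = (a.a.0)\{b} | ··a··> u4
  u2 = a.0 | ··a··> u5
  u3 = a.a.0 | ··a··> u2
  u4 = (a.0)\{b} | ··a··> u6
  u5 = 0 | (no moves)
  u6 = 0\{b} | (no moves)
LTS(Q): 7 reachable states
  v0 = a.a.0 + (b.0)\{b} + a.a.a.0 + (a.a.a.0)\{b} | ··a··> v1, ··a··> v2, ··a··> v3
  v1 = (a.a.0)\{b} | ··a··> v4
  v2 = a.0 | ··a··> v5
  v3 = a.a.0 | ··a··> v2
  v4 = (a.0)\{b} | ··a··> v6
  v5 = 0 | (no moves)
  v6 = 0\{b} | (no moves)
Partition-refinement fixed point:
  B0 = {u0, v0}
  B1 = {u1, u3, v1, v3}
  B2 = {u2, u4, v2, v4}
  B3 = {u5, u6, v5, v6}
u0 ∈ B0, v0 ∈ B0 → same block

bisimilar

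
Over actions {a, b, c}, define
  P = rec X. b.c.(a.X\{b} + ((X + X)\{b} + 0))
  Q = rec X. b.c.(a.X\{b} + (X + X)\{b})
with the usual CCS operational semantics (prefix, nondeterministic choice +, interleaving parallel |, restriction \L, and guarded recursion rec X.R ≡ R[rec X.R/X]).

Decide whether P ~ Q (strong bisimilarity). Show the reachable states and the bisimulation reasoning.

LTS(P): 4 reachable states
  m0 = rec X. b.c.(a.X\{b} + ((X + X)\{b} + 0)) :: —b→ m1
  m1 = c.(a.(rec X. b.c.(a.X\{b} + ((X + X)\{b} + 0)))\{b} + (((rec X. b.c.(a.X\{b} + ((X + X)\{b} + 0))) + (rec X. b.c.(a.X\{b} + ((X + X)\{b} + 0))))\{b} + 0)) :: —c→ m2
  m2 = a.(rec X. b.c.(a.X\{b} + ((X + X)\{b} + 0)))\{b} + (((rec X. b.c.(a.X\{b} + ((X + X)\{b} + 0))) + (rec X. b.c.(a.X\{b} + ((X + X)\{b} + 0))))\{b} + 0) :: —a→ m3
  m3 = (rec X. b.c.(a.X\{b} + ((X + X)\{b} + 0)))\{b} :: ∅
LTS(Q): 4 reachable states
  n0 = rec X. b.c.(a.X\{b} + (X + X)\{b}) :: —b→ n1
  n1 = c.(a.(rec X. b.c.(a.X\{b} + (X + X)\{b}))\{b} + ((rec X. b.c.(a.X\{b} + (X + X)\{b})) + (rec X. b.c.(a.X\{b} + (X + X)\{b})))\{b}) :: —c→ n2
  n2 = a.(rec X. b.c.(a.X\{b} + (X + X)\{b}))\{b} + ((rec X. b.c.(a.X\{b} + (X + X)\{b})) + (rec X. b.c.(a.X\{b} + (X + X)\{b})))\{b} :: —a→ n3
  n3 = (rec X. b.c.(a.X\{b} + (X + X)\{b}))\{b} :: ∅
Coarsest stable partition (strong bisimilarity classes):
  B0 = {m0, n0}
  B1 = {m1, n1}
  B2 = {m2, n2}
  B3 = {m3, n3}
m0 ∈ B0, n0 ∈ B0 → same block

bisimilar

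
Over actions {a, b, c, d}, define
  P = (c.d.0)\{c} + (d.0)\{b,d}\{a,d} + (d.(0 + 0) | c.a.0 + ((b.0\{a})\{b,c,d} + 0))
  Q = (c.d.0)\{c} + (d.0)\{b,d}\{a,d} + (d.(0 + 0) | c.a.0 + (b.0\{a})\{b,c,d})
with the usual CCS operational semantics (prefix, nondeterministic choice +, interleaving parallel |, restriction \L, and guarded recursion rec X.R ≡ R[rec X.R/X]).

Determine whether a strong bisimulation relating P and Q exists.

P's transition system — 6 states:
  s0 = (c.d.0)\{c} + (d.0)\{b,d}\{a,d} + (d.(0 + 0) | c.a.0 + ((b.0\{a})\{b,c,d} + 0)) → =c=> s1, =d=> s2
  s1 = d.(0 + 0) | a.0 → =a=> s3, =d=> s4
  s2 = (0 + 0) | c.a.0 → =c=> s4
  s3 = d.(0 + 0) | 0 → =d=> s5
  s4 = (0 + 0) | a.0 → =a=> s5
  s5 = (0 + 0) | 0 → (no moves)
Q's transition system — 6 states:
  t0 = (c.d.0)\{c} + (d.0)\{b,d}\{a,d} + (d.(0 + 0) | c.a.0 + (b.0\{a})\{b,c,d}) → =c=> t1, =d=> t2
  t1 = d.(0 + 0) | a.0 → =a=> t3, =d=> t4
  t2 = (0 + 0) | c.a.0 → =c=> t4
  t3 = d.(0 + 0) | 0 → =d=> t5
  t4 = (0 + 0) | a.0 → =a=> t5
  t5 = (0 + 0) | 0 → (no moves)
Partition-refinement fixed point:
  B0 = {s0, t0}
  B1 = {s1, t1}
  B2 = {s4, t4}
  B3 = {s5, t5}
  B4 = {s3, t3}
  B5 = {s2, t2}
s0 ∈ B0, t0 ∈ B0 → same block

bisimilar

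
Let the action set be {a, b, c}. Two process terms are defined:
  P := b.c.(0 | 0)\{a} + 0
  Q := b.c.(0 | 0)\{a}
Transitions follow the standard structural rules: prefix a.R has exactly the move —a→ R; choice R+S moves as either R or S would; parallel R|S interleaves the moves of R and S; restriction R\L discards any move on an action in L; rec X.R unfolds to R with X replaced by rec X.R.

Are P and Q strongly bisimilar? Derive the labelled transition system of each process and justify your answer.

LTS(P): 3 reachable states
  s0 = b.c.(0 | 0)\{a} + 0 ⊢ ··b··> s1
  s1 = c.(0 | 0)\{a} ⊢ ··c··> s2
  s2 = (0 | 0)\{a} ⊢ (no moves)
LTS(Q): 3 reachable states
  t0 = b.c.(0 | 0)\{a} ⊢ ··b··> t1
  t1 = c.(0 | 0)\{a} ⊢ ··c··> t2
  t2 = (0 | 0)\{a} ⊢ (no moves)
Partition-refinement fixed point:
  B0 = {s0, t0}
  B1 = {s1, t1}
  B2 = {s2, t2}
s0 ∈ B0, t0 ∈ B0 → same block

P ~ Q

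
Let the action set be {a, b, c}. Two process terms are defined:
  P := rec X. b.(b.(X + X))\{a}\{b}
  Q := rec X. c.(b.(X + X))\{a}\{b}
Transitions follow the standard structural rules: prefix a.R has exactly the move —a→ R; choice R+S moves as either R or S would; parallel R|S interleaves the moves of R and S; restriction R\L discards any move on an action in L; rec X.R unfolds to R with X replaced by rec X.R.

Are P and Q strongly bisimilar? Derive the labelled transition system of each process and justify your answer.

NO

P's transition system — 2 states:
  p0 = rec X. b.(b.(X + X))\{a}\{b} :: ··b··> p1
  p1 = (b.((rec X. b.(b.(X + X))\{a}\{b}) + (rec X. b.(b.(X + X))\{a}\{b})))\{a}\{b} :: deadlocked
Q's transition system — 2 states:
  q0 = rec X. c.(b.(X + X))\{a}\{b} :: ··c··> q1
  q1 = (b.((rec X. c.(b.(X + X))\{a}\{b}) + (rec X. c.(b.(X + X))\{a}\{b})))\{a}\{b} :: deadlocked
Partition-refinement fixed point:
  B0 = {p0}
  B1 = {p1, q1}
  B2 = {q0}
p0 ∈ B0, q0 ∈ B2 → different blocks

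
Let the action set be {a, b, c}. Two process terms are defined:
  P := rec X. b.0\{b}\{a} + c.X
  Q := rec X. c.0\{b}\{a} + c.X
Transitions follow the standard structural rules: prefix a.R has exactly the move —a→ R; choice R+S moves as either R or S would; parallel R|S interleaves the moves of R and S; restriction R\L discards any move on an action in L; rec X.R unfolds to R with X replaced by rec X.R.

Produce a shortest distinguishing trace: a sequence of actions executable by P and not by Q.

b

P's transition system — 2 states:
  p0 = rec X. b.0\{b}\{a} + c.X ⊢ =b=> p1, =c=> p0
  p1 = 0\{b}\{a} ⊢ deadlocked
Q's transition system — 2 states:
  q0 = rec X. c.0\{b}\{a} + c.X ⊢ =c=> q0, =c=> q1
  q1 = 0\{b}\{a} ⊢ deadlocked
Trace ⟨b⟩ through P, begin at {p0}:
  after b @ step 1: {p1}
  ✓ P
Trace ⟨b⟩ through Q, begin at {q0}:
  after b @ step 1: ∅ (Q stuck)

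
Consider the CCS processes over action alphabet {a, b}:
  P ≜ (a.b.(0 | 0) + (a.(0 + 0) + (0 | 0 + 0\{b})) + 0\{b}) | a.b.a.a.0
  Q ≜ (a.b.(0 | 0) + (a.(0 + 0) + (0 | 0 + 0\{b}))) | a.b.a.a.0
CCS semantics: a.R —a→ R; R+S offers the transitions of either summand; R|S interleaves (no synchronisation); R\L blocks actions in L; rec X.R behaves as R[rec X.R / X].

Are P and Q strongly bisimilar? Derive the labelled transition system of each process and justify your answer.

bisimilar

LTS(P): 20 reachable states
  s0 = (a.b.(0 | 0) + (a.(0 + 0) + (0 | 0 + 0\{b})) + 0\{b}) | a.b.a.a.0 has moves ··a··> s1, ··a··> s2, ··a··> s3
  s1 = (0 + 0) | a.b.a.a.0 has moves ··a··> s4
  s2 = (a.b.(0 | 0) + (a.(0 + 0) + (0 | 0 + 0\{b})) + 0\{b}) | b.a.a.0 has moves ··a··> s4, ··a··> s5, ··b··> s6
  s3 = b.(0 | 0) | a.b.a.a.0 has moves ··a··> s5, ··b··> s7
  s4 = (0 + 0) | b.a.a.0 has moves ··b··> s8
  s5 = b.(0 | 0) | b.a.a.0 has moves ··b··> s10, ··b··> s9
  s6 = (a.b.(0 | 0) + (a.(0 + 0) + (0 | 0 + 0\{b})) + 0\{b}) | a.a.0 has moves ··a··> s10, ··a··> s11, ··a··> s8
  s7 = 0 | 0 | a.b.a.a.0 has moves ··a··> s9
  s8 = (0 + 0) | a.a.0 has moves ··a··> s12
  s9 = 0 | 0 | b.a.a.0 has moves ··b··> s13
  s10 = b.(0 | 0) | a.a.0 has moves ··a··> s14, ··b··> s13
  s11 = (a.b.(0 | 0) + (a.(0 + 0) + (0 | 0 + 0\{b})) + 0\{b}) | a.0 has moves ··a··> s12, ··a··> s14, ··a··> s15
  s12 = (0 + 0) | a.0 has moves ··a··> s16
  s13 = 0 | 0 | a.a.0 has moves ··a··> s17
  s14 = b.(0 | 0) | a.0 has moves ··a··> s18, ··b··> s17
  s15 = (a.b.(0 | 0) + (a.(0 + 0) + (0 | 0 + 0\{b})) + 0\{b}) | 0 has moves ··a··> s16, ··a··> s18
  s16 = (0 + 0) | 0 has moves stopped
  s17 = 0 | 0 | a.0 has moves ··a··> s19
  s18 = b.(0 | 0) | 0 has moves ··b··> s19
  s19 = 0 | 0 | 0 has moves stopped
LTS(Q): 20 reachable states
  t0 = (a.b.(0 | 0) + (a.(0 + 0) + (0 | 0 + 0\{b}))) | a.b.a.a.0 has moves ··a··> t1, ··a··> t2, ··a··> t3
  t1 = (0 + 0) | a.b.a.a.0 has moves ··a··> t4
  t2 = (a.b.(0 | 0) + (a.(0 + 0) + (0 | 0 + 0\{b}))) | b.a.a.0 has moves ··a··> t4, ··a··> t5, ··b··> t6
  t3 = b.(0 | 0) | a.b.a.a.0 has moves ··a··> t5, ··b··> t7
  t4 = (0 + 0) | b.a.a.0 has moves ··b··> t8
  t5 = b.(0 | 0) | b.a.a.0 has moves ··b··> t10, ··b··> t9
  t6 = (a.b.(0 | 0) + (a.(0 + 0) + (0 | 0 + 0\{b}))) | a.a.0 has moves ··a··> t10, ··a··> t11, ··a··> t8
  t7 = 0 | 0 | a.b.a.a.0 has moves ··a··> t9
  t8 = (0 + 0) | a.a.0 has moves ··a··> t12
  t9 = 0 | 0 | b.a.a.0 has moves ··b··> t13
  t10 = b.(0 | 0) | a.a.0 has moves ··a··> t14, ··b··> t13
  t11 = (a.b.(0 | 0) + (a.(0 + 0) + (0 | 0 + 0\{b}))) | a.0 has moves ··a··> t12, ··a··> t14, ··a··> t15
  t12 = (0 + 0) | a.0 has moves ··a··> t16
  t13 = 0 | 0 | a.a.0 has moves ··a··> t17
  t14 = b.(0 | 0) | a.0 has moves ··a··> t18, ··b··> t17
  t15 = (a.b.(0 | 0) + (a.(0 + 0) + (0 | 0 + 0\{b}))) | 0 has moves ··a··> t16, ··a··> t18
  t16 = (0 + 0) | 0 has moves stopped
  t17 = 0 | 0 | a.0 has moves ··a··> t19
  t18 = b.(0 | 0) | 0 has moves ··b··> t19
  t19 = 0 | 0 | 0 has moves stopped
Bisimilarity quotient blocks:
  B0 = {s0, t0}
  B1 = {s3, t3}
  B2 = {s1, s7, t1, t7}
  B3 = {s4, s9, t4, t9}
  B4 = {s13, s8, t13, t8}
  B5 = {s12, s17, t12, t17}
  B6 = {s16, s19, t16, t19}
  B7 = {s5, t5}
  B8 = {s10, t10}
  B9 = {s14, t14}
  B10 = {s18, t18}
  B11 = {s2, t2}
  B12 = {s6, t6}
  B13 = {s11, t11}
  B14 = {s15, t15}
s0 ∈ B0, t0 ∈ B0 → same block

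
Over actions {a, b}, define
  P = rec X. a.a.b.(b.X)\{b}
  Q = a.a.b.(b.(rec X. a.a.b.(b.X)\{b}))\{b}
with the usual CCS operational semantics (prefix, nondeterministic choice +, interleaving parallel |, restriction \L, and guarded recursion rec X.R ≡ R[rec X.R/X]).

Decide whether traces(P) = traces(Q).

trace-equivalent

P's transition system — 4 states:
  u0 = rec X. a.a.b.(b.X)\{b} has moves =a=> u1
  u1 = a.b.(b.(rec X. a.a.b.(b.X)\{b}))\{b} has moves =a=> u2
  u2 = b.(b.(rec X. a.a.b.(b.X)\{b}))\{b} has moves =b=> u3
  u3 = (b.(rec X. a.a.b.(b.X)\{b}))\{b} has moves (no moves)
Q's transition system — 4 states:
  v0 = a.a.b.(b.(rec X. a.a.b.(b.X)\{b}))\{b} has moves =a=> v1
  v1 = a.b.(b.(rec X. a.a.b.(b.X)\{b}))\{b} has moves =a=> v2
  v2 = b.(b.(rec X. a.a.b.(b.X)\{b}))\{b} has moves =b=> v3
  v3 = (b.(rec X. a.a.b.(b.X)\{b}))\{b} has moves (no moves)
Coarsest stable partition (strong bisimilarity classes):
  B0 = {u0, v0}
  B1 = {u1, v1}
  B2 = {u2, v2}
  B3 = {u3, v3}
u0 ∈ B0, v0 ∈ B0 → same block
Bisimilar ⇒ trace-equivalent.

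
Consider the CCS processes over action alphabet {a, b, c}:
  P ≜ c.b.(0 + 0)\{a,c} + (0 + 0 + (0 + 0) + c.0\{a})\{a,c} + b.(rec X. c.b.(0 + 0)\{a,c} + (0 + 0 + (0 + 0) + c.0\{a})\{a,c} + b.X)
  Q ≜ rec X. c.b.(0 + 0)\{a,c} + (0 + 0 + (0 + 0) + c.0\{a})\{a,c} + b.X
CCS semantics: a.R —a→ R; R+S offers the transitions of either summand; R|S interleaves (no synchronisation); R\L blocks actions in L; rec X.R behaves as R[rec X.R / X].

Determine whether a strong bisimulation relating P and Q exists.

Reachable graph of P (4 states):
  m0 = c.b.(0 + 0)\{a,c} + (0 + 0 + (0 + 0) + c.0\{a})\{a,c} + b.(rec X. c.b.(0 + 0)\{a,c} + (0 + 0 + (0 + 0) + c.0\{a})\{a,c} + b.X) | =b=> m1, =c=> m2
  m1 = rec X. c.b.(0 + 0)\{a,c} + (0 + 0 + (0 + 0) + c.0\{a})\{a,c} + b.X | =b=> m1, =c=> m2
  m2 = b.(0 + 0)\{a,c} | =b=> m3
  m3 = (0 + 0)\{a,c} | stopped
Reachable graph of Q (3 states):
  n0 = rec X. c.b.(0 + 0)\{a,c} + (0 + 0 + (0 + 0) + c.0\{a})\{a,c} + b.X | =b=> n0, =c=> n1
  n1 = b.(0 + 0)\{a,c} | =b=> n2
  n2 = (0 + 0)\{a,c} | stopped
Bisimilarity quotient blocks:
  B0 = {m0, m1, n0}
  B1 = {m2, n1}
  B2 = {m3, n2}
m0 ∈ B0, n0 ∈ B0 → same block

YES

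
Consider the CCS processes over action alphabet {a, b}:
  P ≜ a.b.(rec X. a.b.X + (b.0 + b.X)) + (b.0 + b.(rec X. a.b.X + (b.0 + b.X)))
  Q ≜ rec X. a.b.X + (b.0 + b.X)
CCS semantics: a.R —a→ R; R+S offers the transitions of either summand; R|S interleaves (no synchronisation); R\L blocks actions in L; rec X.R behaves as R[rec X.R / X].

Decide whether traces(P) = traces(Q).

Reachable graph of P (4 states):
  p0 = a.b.(rec X. a.b.X + (b.0 + b.X)) + (b.0 + b.(rec X. a.b.X + (b.0 + b.X))) :: —a→ p1, —b→ p2, —b→ p3
  p1 = b.(rec X. a.b.X + (b.0 + b.X)) :: —b→ p3
  p2 = 0 :: stopped
  p3 = rec X. a.b.X + (b.0 + b.X) :: —a→ p1, —b→ p2, —b→ p3
Reachable graph of Q (3 states):
  q0 = rec X. a.b.X + (b.0 + b.X) :: —a→ q1, —b→ q0, —b→ q2
  q1 = b.(rec X. a.b.X + (b.0 + b.X)) :: —b→ q0
  q2 = 0 :: stopped
Coarsest stable partition (strong bisimilarity classes):
  B0 = {p0, p3, q0}
  B1 = {p2, q2}
  B2 = {p1, q1}
p0 ∈ B0, q0 ∈ B0 → same block
Bisimilar ⇒ trace-equivalent.

trace-equivalent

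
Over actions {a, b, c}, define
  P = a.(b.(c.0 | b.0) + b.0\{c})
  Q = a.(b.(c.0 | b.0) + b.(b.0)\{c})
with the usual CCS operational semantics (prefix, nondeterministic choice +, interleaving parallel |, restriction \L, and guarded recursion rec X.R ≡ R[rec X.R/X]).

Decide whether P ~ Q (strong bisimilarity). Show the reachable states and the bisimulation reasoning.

LTS(P): 7 reachable states
  s0 = a.(b.(c.0 | b.0) + b.0\{c}) :: -a-> s1
  s1 = b.(c.0 | b.0) + b.0\{c} :: -b-> s2, -b-> s3
  s2 = 0\{c} :: ·
  s3 = c.0 | b.0 :: -b-> s4, -c-> s5
  s4 = c.0 | 0 :: -c-> s6
  s5 = 0 | b.0 :: -b-> s6
  s6 = 0 | 0 :: ·
LTS(Q): 8 reachable states
  t0 = a.(b.(c.0 | b.0) + b.(b.0)\{c}) :: -a-> t1
  t1 = b.(c.0 | b.0) + b.(b.0)\{c} :: -b-> t2, -b-> t3
  t2 = (b.0)\{c} :: -b-> t4
  t3 = c.0 | b.0 :: -b-> t5, -c-> t6
  t4 = 0\{c} :: ·
  t5 = c.0 | 0 :: -c-> t7
  t6 = 0 | b.0 :: -b-> t7
  t7 = 0 | 0 :: ·
Partition-refinement fixed point:
  B0 = {s0}
  B1 = {s1}
  B2 = {s2, s6, t4, t7}
  B3 = {s3, t3}
  B4 = {s5, t2, t6}
  B5 = {s4, t5}
  B6 = {t0}
  B7 = {t1}
s0 ∈ B0, t0 ∈ B6 → different blocks

NO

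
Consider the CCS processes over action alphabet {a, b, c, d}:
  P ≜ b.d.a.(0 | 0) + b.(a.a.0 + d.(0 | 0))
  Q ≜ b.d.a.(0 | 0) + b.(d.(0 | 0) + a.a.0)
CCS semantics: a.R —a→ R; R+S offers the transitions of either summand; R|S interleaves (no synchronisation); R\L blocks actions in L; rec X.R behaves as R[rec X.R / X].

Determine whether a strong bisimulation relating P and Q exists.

LTS(P): 7 reachable states
  p0 = b.d.a.(0 | 0) + b.(a.a.0 + d.(0 | 0)) → -b-> p1, -b-> p2
  p1 = a.a.0 + d.(0 | 0) → -a-> p3, -d-> p4
  p2 = d.a.(0 | 0) → -d-> p5
  p3 = a.0 → -a-> p6
  p4 = 0 | 0 → ∅
  p5 = a.(0 | 0) → -a-> p4
  p6 = 0 → ∅
LTS(Q): 7 reachable states
  q0 = b.d.a.(0 | 0) + b.(d.(0 | 0) + a.a.0) → -b-> q1, -b-> q2
  q1 = d.(0 | 0) + a.a.0 → -a-> q3, -d-> q4
  q2 = d.a.(0 | 0) → -d-> q5
  q3 = a.0 → -a-> q6
  q4 = 0 | 0 → ∅
  q5 = a.(0 | 0) → -a-> q4
  q6 = 0 → ∅
Bisimilarity quotient blocks:
  B0 = {p0, q0}
  B1 = {p1, q1}
  B2 = {p4, p6, q4, q6}
  B3 = {p3, p5, q3, q5}
  B4 = {p2, q2}
p0 ∈ B0, q0 ∈ B0 → same block

bisimilar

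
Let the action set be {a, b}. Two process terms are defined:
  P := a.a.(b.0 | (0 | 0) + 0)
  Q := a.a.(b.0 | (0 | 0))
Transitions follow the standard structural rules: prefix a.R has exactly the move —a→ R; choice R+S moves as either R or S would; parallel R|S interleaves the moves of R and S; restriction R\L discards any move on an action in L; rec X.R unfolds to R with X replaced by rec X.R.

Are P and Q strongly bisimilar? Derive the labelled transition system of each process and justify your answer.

P's transition system — 4 states:
  u0 = a.a.(b.0 | (0 | 0) + 0) has moves ··a··> u1
  u1 = a.(b.0 | (0 | 0) + 0) has moves ··a··> u2
  u2 = b.0 | (0 | 0) + 0 has moves ··b··> u3
  u3 = 0 | (0 | 0) has moves deadlocked
Q's transition system — 4 states:
  v0 = a.a.(b.0 | (0 | 0)) has moves ··a··> v1
  v1 = a.(b.0 | (0 | 0)) has moves ··a··> v2
  v2 = b.0 | (0 | 0) has moves ··b··> v3
  v3 = 0 | (0 | 0) has moves deadlocked
Bisimilarity quotient blocks:
  B0 = {u0, v0}
  B1 = {u1, v1}
  B2 = {u2, v2}
  B3 = {u3, v3}
u0 ∈ B0, v0 ∈ B0 → same block

P ~ Q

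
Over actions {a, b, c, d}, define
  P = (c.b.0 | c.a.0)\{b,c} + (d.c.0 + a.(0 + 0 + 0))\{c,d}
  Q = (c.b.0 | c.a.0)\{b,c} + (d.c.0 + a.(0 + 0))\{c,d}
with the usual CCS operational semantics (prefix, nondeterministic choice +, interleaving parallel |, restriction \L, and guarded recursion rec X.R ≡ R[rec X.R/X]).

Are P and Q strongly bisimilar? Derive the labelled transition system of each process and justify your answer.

P ~ Q

Reachable graph of P (2 states):
  u0 = (c.b.0 | c.a.0)\{b,c} + (d.c.0 + a.(0 + 0 + 0))\{c,d} ⊢ =a=> u1
  u1 = (0 + 0 + 0)\{c,d} ⊢ deadlocked
Reachable graph of Q (2 states):
  v0 = (c.b.0 | c.a.0)\{b,c} + (d.c.0 + a.(0 + 0))\{c,d} ⊢ =a=> v1
  v1 = (0 + 0)\{c,d} ⊢ deadlocked
Bisimilarity quotient blocks:
  B0 = {u0, v0}
  B1 = {u1, v1}
u0 ∈ B0, v0 ∈ B0 → same block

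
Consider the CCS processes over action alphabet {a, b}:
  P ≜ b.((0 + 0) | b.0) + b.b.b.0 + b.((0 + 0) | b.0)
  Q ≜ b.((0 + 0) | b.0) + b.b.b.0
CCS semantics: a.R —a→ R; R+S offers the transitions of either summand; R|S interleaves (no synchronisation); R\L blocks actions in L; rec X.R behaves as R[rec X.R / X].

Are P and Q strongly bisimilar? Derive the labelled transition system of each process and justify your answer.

YES

Reachable graph of P (6 states):
  m0 = b.((0 + 0) | b.0) + b.b.b.0 + b.((0 + 0) | b.0) :: =b=> m1, =b=> m2
  m1 = (0 + 0) | b.0 :: =b=> m3
  m2 = b.b.0 :: =b=> m4
  m3 = (0 + 0) | 0 :: ·
  m4 = b.0 :: =b=> m5
  m5 = 0 :: ·
Reachable graph of Q (6 states):
  n0 = b.((0 + 0) | b.0) + b.b.b.0 :: =b=> n1, =b=> n2
  n1 = (0 + 0) | b.0 :: =b=> n3
  n2 = b.b.0 :: =b=> n4
  n3 = (0 + 0) | 0 :: ·
  n4 = b.0 :: =b=> n5
  n5 = 0 :: ·
Bisimilarity quotient blocks:
  B0 = {m0, n0}
  B1 = {m2, n2}
  B2 = {m1, m4, n1, n4}
  B3 = {m3, m5, n3, n5}
m0 ∈ B0, n0 ∈ B0 → same block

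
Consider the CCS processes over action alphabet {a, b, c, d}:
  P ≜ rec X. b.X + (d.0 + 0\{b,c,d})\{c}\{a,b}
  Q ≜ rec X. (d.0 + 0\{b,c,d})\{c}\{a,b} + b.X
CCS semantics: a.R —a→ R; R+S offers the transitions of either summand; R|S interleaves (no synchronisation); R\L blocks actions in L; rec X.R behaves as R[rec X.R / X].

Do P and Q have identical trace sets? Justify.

Reachable graph of P (2 states):
  p0 = rec X. b.X + (d.0 + 0\{b,c,d})\{c}\{a,b} has moves --b--▸ p0, --d--▸ p1
  p1 = 0\{c}\{a,b} has moves ·
Reachable graph of Q (2 states):
  q0 = rec X. (d.0 + 0\{b,c,d})\{c}\{a,b} + b.X has moves --b--▸ q0, --d--▸ q1
  q1 = 0\{c}\{a,b} has moves ·
Coarsest stable partition (strong bisimilarity classes):
  B0 = {p0, q0}
  B1 = {p1, q1}
p0 ∈ B0, q0 ∈ B0 → same block
Bisimilar ⇒ trace-equivalent.

traces(P) = traces(Q)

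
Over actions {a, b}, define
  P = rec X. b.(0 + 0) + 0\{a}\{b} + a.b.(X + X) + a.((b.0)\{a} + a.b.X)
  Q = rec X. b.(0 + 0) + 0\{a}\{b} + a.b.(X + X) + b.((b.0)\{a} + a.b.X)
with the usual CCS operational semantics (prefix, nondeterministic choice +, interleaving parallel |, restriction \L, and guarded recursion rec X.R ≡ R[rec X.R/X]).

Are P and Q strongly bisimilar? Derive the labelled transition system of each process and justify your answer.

Reachable graph of P (7 states):
  s0 = rec X. b.(0 + 0) + 0\{a}\{b} + a.b.(X + X) + a.((b.0)\{a} + a.b.X) | -a-> s1, -a-> s2, -b-> s3
  s1 = (b.0)\{a} + a.b.(rec X. b.(0 + 0) + 0\{a}\{b} + a.b.(X + X) + a.((b.0)\{a} + a.b.X)) | -a-> s4, -b-> s5
  s2 = b.((rec X. b.(0 + 0) + 0\{a}\{b} + a.b.(X + X) + a.((b.0)\{a} + a.b.X)) + (rec X. b.(0 + 0) + 0\{a}\{b} + a.b.(X + X) + a.((b.0)\{a} + a.b.X))) | -b-> s6
  s3 = 0 + 0 | ∅
  s4 = b.(rec X. b.(0 + 0) + 0\{a}\{b} + a.b.(X + X) + a.((b.0)\{a} + a.b.X)) | -b-> s0
  s5 = 0\{a} | ∅
  s6 = (rec X. b.(0 + 0) + 0\{a}\{b} + a.b.(X + X) + a.((b.0)\{a} + a.b.X)) + (rec X. b.(0 + 0) + 0\{a}\{b} + a.b.(X + X) + a.((b.0)\{a} + a.b.X)) | -a-> s1, -a-> s2, -b-> s3
Reachable graph of Q (7 states):
  t0 = rec X. b.(0 + 0) + 0\{a}\{b} + a.b.(X + X) + b.((b.0)\{a} + a.b.X) | -a-> t1, -b-> t2, -b-> t3
  t1 = b.((rec X. b.(0 + 0) + 0\{a}\{b} + a.b.(X + X) + b.((b.0)\{a} + a.b.X)) + (rec X. b.(0 + 0) + 0\{a}\{b} + a.b.(X + X) + b.((b.0)\{a} + a.b.X))) | -b-> t4
  t2 = (b.0)\{a} + a.b.(rec X. b.(0 + 0) + 0\{a}\{b} + a.b.(X + X) + b.((b.0)\{a} + a.b.X)) | -a-> t5, -b-> t6
  t3 = 0 + 0 | ∅
  t4 = (rec X. b.(0 + 0) + 0\{a}\{b} + a.b.(X + X) + b.((b.0)\{a} + a.b.X)) + (rec X. b.(0 + 0) + 0\{a}\{b} + a.b.(X + X) + b.((b.0)\{a} + a.b.X)) | -a-> t1, -b-> t2, -b-> t3
  t5 = b.(rec X. b.(0 + 0) + 0\{a}\{b} + a.b.(X + X) + b.((b.0)\{a} + a.b.X)) | -b-> t0
  t6 = 0\{a} | ∅
Coarsest stable partition (strong bisimilarity classes):
  B0 = {s0, s6}
  B1 = {s2, s4}
  B2 = {s1}
  B3 = {s3, s5, t3, t6}
  B4 = {t0, t4}
  B5 = {t2}
  B6 = {t1, t5}
s0 ∈ B0, t0 ∈ B4 → different blocks

P ≁ Q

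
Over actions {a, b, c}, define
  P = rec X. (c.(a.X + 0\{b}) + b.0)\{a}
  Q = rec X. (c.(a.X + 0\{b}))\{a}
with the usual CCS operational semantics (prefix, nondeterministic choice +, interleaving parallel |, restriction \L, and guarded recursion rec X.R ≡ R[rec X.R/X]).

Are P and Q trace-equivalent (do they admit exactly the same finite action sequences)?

P's transition system — 3 states:
  u0 = rec X. (c.(a.X + 0\{b}) + b.0)\{a} ⊢ --b--▸ u1, --c--▸ u2
  u1 = 0\{a} ⊢ stopped
  u2 = (a.(rec X. (c.(a.X + 0\{b}) + b.0)\{a}) + 0\{b})\{a} ⊢ stopped
Q's transition system — 2 states:
  v0 = rec X. (c.(a.X + 0\{b}))\{a} ⊢ --c--▸ v1
  v1 = (a.(rec X. (c.(a.X + 0\{b}))\{a}) + 0\{b})\{a} ⊢ stopped
Executing b from P (initial set {u0}):
  [1] b ⇒ {u1}
  ✓ P
Executing b from Q (initial set {v0}):
  [1] b ⇒ ∅ (Q stuck)

NO — witness ⟨b⟩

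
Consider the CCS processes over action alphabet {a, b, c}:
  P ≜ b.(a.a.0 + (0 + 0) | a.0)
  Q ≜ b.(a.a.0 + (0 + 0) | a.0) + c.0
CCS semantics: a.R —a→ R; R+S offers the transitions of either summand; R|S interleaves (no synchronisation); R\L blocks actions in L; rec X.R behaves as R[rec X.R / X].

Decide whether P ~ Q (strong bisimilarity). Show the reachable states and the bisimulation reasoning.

P's transition system — 5 states:
  p0 = b.(a.a.0 + (0 + 0) | a.0) has moves =b=> p1
  p1 = a.a.0 + (0 + 0) | a.0 has moves =a=> p2, =a=> p3
  p2 = (0 + 0) | 0 has moves stopped
  p3 = a.0 has moves =a=> p4
  p4 = 0 has moves stopped
Q's transition system — 5 states:
  q0 = b.(a.a.0 + (0 + 0) | a.0) + c.0 has moves =b=> q1, =c=> q2
  q1 = a.a.0 + (0 + 0) | a.0 has moves =a=> q3, =a=> q4
  q2 = 0 has moves stopped
  q3 = (0 + 0) | 0 has moves stopped
  q4 = a.0 has moves =a=> q2
Bisimilarity quotient blocks:
  B0 = {p0}
  B1 = {p1, q1}
  B2 = {p2, p4, q2, q3}
  B3 = {p3, q4}
  B4 = {q0}
p0 ∈ B0, q0 ∈ B4 → different blocks

not bisimilar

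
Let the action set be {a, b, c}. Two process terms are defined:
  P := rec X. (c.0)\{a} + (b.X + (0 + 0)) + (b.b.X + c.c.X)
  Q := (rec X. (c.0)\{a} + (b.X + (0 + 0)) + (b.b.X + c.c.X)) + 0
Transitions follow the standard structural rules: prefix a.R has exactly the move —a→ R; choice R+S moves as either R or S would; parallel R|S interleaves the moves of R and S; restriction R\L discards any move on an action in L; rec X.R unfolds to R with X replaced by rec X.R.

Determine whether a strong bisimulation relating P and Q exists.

P's transition system — 4 states:
  s0 = rec X. (c.0)\{a} + (b.X + (0 + 0)) + (b.b.X + c.c.X) :: ··b··> s0, ··b··> s1, ··c··> s2, ··c··> s3
  s1 = b.(rec X. (c.0)\{a} + (b.X + (0 + 0)) + (b.b.X + c.c.X)) :: ··b··> s0
  s2 = 0\{a} :: ·
  s3 = c.(rec X. (c.0)\{a} + (b.X + (0 + 0)) + (b.b.X + c.c.X)) :: ··c··> s0
Q's transition system — 5 states:
  t0 = (rec X. (c.0)\{a} + (b.X + (0 + 0)) + (b.b.X + c.c.X)) + 0 :: ··b··> t1, ··b··> t2, ··c··> t3, ··c··> t4
  t1 = b.(rec X. (c.0)\{a} + (b.X + (0 + 0)) + (b.b.X + c.c.X)) :: ··b··> t2
  t2 = rec X. (c.0)\{a} + (b.X + (0 + 0)) + (b.b.X + c.c.X) :: ··b··> t1, ··b··> t2, ··c··> t3, ··c··> t4
  t3 = 0\{a} :: ·
  t4 = c.(rec X. (c.0)\{a} + (b.X + (0 + 0)) + (b.b.X + c.c.X)) :: ··c··> t2
Coarsest stable partition (strong bisimilarity classes):
  B0 = {s0, t0, t2}
  B1 = {s1, t1}
  B2 = {s2, t3}
  B3 = {s3, t4}
s0 ∈ B0, t0 ∈ B0 → same block

bisimilar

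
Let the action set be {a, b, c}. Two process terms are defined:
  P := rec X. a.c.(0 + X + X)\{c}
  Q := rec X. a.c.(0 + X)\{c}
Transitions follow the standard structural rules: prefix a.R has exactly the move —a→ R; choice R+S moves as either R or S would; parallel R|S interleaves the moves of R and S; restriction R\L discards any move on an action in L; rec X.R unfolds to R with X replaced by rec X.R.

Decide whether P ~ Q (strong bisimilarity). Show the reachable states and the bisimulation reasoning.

LTS(P): 4 reachable states
  p0 = rec X. a.c.(0 + X + X)\{c} | ··a··> p1
  p1 = c.(0 + (rec X. a.c.(0 + X + X)\{c}) + (rec X. a.c.(0 + X + X)\{c}))\{c} | ··c··> p2
  p2 = (0 + (rec X. a.c.(0 + X + X)\{c}) + (rec X. a.c.(0 + X + X)\{c}))\{c} | ··a··> p3
  p3 = (c.(0 + (rec X. a.c.(0 + X + X)\{c}) + (rec X. a.c.(0 + X + X)\{c}))\{c})\{c} | deadlocked
LTS(Q): 4 reachable states
  q0 = rec X. a.c.(0 + X)\{c} | ··a··> q1
  q1 = c.(0 + (rec X. a.c.(0 + X)\{c}))\{c} | ··c··> q2
  q2 = (0 + (rec X. a.c.(0 + X)\{c}))\{c} | ··a··> q3
  q3 = (c.(0 + (rec X. a.c.(0 + X)\{c}))\{c})\{c} | deadlocked
Bisimilarity quotient blocks:
  B0 = {p0, q0}
  B1 = {p1, q1}
  B2 = {p2, q2}
  B3 = {p3, q3}
p0 ∈ B0, q0 ∈ B0 → same block

P ~ Q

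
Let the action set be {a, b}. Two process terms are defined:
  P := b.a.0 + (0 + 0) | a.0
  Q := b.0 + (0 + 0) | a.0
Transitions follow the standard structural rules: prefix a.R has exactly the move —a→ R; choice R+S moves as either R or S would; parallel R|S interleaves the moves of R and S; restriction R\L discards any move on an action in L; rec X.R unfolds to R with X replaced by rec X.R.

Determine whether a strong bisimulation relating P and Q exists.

LTS(P): 4 reachable states
  p0 = b.a.0 + (0 + 0) | a.0 has moves —a→ p1, —b→ p2
  p1 = (0 + 0) | 0 has moves ·
  p2 = a.0 has moves —a→ p3
  p3 = 0 has moves ·
LTS(Q): 3 reachable states
  q0 = b.0 + (0 + 0) | a.0 has moves —a→ q1, —b→ q2
  q1 = (0 + 0) | 0 has moves ·
  q2 = 0 has moves ·
Bisimilarity quotient blocks:
  B0 = {p0}
  B1 = {p1, p3, q1, q2}
  B2 = {p2}
  B3 = {q0}
p0 ∈ B0, q0 ∈ B3 → different blocks

NO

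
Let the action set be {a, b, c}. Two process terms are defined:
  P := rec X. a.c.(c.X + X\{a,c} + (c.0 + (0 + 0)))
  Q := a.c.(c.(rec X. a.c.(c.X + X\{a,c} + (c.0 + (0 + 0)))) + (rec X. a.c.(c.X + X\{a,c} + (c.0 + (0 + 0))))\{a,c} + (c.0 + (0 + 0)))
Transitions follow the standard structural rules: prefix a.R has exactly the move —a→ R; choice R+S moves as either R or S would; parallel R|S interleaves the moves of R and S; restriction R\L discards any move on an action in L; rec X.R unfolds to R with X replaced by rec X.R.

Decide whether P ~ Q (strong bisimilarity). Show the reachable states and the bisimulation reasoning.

LTS(P): 4 reachable states
  m0 = rec X. a.c.(c.X + X\{a,c} + (c.0 + (0 + 0))) → —a→ m1
  m1 = c.(c.(rec X. a.c.(c.X + X\{a,c} + (c.0 + (0 + 0)))) + (rec X. a.c.(c.X + X\{a,c} + (c.0 + (0 + 0))))\{a,c} + (c.0 + (0 + 0))) → —c→ m2
  m2 = c.(rec X. a.c.(c.X + X\{a,c} + (c.0 + (0 + 0)))) + (rec X. a.c.(c.X + X\{a,c} + (c.0 + (0 + 0))))\{a,c} + (c.0 + (0 + 0)) → —c→ m0, —c→ m3
  m3 = 0 → stopped
LTS(Q): 5 reachable states
  n0 = a.c.(c.(rec X. a.c.(c.X + X\{a,c} + (c.0 + (0 + 0)))) + (rec X. a.c.(c.X + X\{a,c} + (c.0 + (0 + 0))))\{a,c} + (c.0 + (0 + 0))) → —a→ n1
  n1 = c.(c.(rec X. a.c.(c.X + X\{a,c} + (c.0 + (0 + 0)))) + (rec X. a.c.(c.X + X\{a,c} + (c.0 + (0 + 0))))\{a,c} + (c.0 + (0 + 0))) → —c→ n2
  n2 = c.(rec X. a.c.(c.X + X\{a,c} + (c.0 + (0 + 0)))) + (rec X. a.c.(c.X + X\{a,c} + (c.0 + (0 + 0))))\{a,c} + (c.0 + (0 + 0)) → —c→ n3, —c→ n4
  n3 = 0 → stopped
  n4 = rec X. a.c.(c.X + X\{a,c} + (c.0 + (0 + 0))) → —a→ n1
Partition-refinement fixed point:
  B0 = {m0, n0, n4}
  B1 = {m1, n1}
  B2 = {m2, n2}
  B3 = {m3, n3}
m0 ∈ B0, n0 ∈ B0 → same block

bisimilar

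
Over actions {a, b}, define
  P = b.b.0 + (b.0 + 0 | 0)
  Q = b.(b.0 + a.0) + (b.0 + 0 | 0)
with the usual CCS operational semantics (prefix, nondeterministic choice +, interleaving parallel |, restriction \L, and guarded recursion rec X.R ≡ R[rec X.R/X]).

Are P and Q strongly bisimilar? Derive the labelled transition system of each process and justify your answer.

NO

LTS(P): 3 reachable states
  u0 = b.b.0 + (b.0 + 0 | 0) has moves —b→ u1, —b→ u2
  u1 = 0 has moves ·
  u2 = b.0 has moves —b→ u1
LTS(Q): 3 reachable states
  v0 = b.(b.0 + a.0) + (b.0 + 0 | 0) has moves —b→ v1, —b→ v2
  v1 = 0 has moves ·
  v2 = b.0 + a.0 has moves —a→ v1, —b→ v1
Partition-refinement fixed point:
  B0 = {u0}
  B1 = {u2}
  B2 = {u1, v1}
  B3 = {v0}
  B4 = {v2}
u0 ∈ B0, v0 ∈ B3 → different blocks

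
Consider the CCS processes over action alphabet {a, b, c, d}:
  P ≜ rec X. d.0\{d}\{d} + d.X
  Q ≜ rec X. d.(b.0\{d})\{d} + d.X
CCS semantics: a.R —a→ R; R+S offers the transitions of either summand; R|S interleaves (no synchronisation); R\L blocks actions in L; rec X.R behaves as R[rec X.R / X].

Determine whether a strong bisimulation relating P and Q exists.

NO

P's transition system — 2 states:
  s0 = rec X. d.0\{d}\{d} + d.X has moves ··d··> s0, ··d··> s1
  s1 = 0\{d}\{d} has moves deadlocked
Q's transition system — 3 states:
  t0 = rec X. d.(b.0\{d})\{d} + d.X has moves ··d··> t0, ··d··> t1
  t1 = (b.0\{d})\{d} has moves ··b··> t2
  t2 = 0\{d}\{d} has moves deadlocked
Bisimilarity quotient blocks:
  B0 = {s0}
  B1 = {s1, t2}
  B2 = {t0}
  B3 = {t1}
s0 ∈ B0, t0 ∈ B2 → different blocks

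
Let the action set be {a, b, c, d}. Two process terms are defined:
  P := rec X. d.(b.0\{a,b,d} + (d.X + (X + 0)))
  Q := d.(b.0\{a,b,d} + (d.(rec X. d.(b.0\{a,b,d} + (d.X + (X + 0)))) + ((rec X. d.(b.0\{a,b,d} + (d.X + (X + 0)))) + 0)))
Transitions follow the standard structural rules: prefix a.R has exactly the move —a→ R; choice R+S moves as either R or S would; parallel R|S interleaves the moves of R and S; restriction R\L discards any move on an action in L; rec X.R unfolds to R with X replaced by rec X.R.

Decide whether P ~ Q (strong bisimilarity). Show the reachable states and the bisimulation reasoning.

bisimilar

P's transition system — 3 states:
  m0 = rec X. d.(b.0\{a,b,d} + (d.X + (X + 0))) | --d--▸ m1
  m1 = b.0\{a,b,d} + (d.(rec X. d.(b.0\{a,b,d} + (d.X + (X + 0)))) + ((rec X. d.(b.0\{a,b,d} + (d.X + (X + 0)))) + 0)) | --b--▸ m2, --d--▸ m0, --d--▸ m1
  m2 = 0\{a,b,d} | (no moves)
Q's transition system — 4 states:
  n0 = d.(b.0\{a,b,d} + (d.(rec X. d.(b.0\{a,b,d} + (d.X + (X + 0)))) + ((rec X. d.(b.0\{a,b,d} + (d.X + (X + 0)))) + 0))) | --d--▸ n1
  n1 = b.0\{a,b,d} + (d.(rec X. d.(b.0\{a,b,d} + (d.X + (X + 0)))) + ((rec X. d.(b.0\{a,b,d} + (d.X + (X + 0)))) + 0)) | --b--▸ n2, --d--▸ n1, --d--▸ n3
  n2 = 0\{a,b,d} | (no moves)
  n3 = rec X. d.(b.0\{a,b,d} + (d.X + (X + 0))) | --d--▸ n1
Coarsest stable partition (strong bisimilarity classes):
  B0 = {m0, n0, n3}
  B1 = {m1, n1}
  B2 = {m2, n2}
m0 ∈ B0, n0 ∈ B0 → same block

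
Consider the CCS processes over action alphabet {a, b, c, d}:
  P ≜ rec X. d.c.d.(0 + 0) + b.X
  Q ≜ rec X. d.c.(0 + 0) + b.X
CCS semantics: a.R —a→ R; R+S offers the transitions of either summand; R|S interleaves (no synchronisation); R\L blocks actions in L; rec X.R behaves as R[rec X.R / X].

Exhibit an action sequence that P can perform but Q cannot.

dcd

P's transition system — 4 states:
  p0 = rec X. d.c.d.(0 + 0) + b.X → —b→ p0, —d→ p1
  p1 = c.d.(0 + 0) → —c→ p2
  p2 = d.(0 + 0) → —d→ p3
  p3 = 0 + 0 → (no moves)
Q's transition system — 3 states:
  q0 = rec X. d.c.(0 + 0) + b.X → —b→ q0, —d→ q1
  q1 = c.(0 + 0) → —c→ q2
  q2 = 0 + 0 → (no moves)
Run σ = ⟨dcd⟩ on P: start {p0}
  step 1 (d): {p1}
  step 2 (c): {p2}
  step 3 (d): {p3}
  — P admits the full trace.
Run σ = ⟨dcd⟩ on Q: start {q0}
  step 1 (d): {q1}
  step 2 (c): {q2}
  step 3 (d): no successor for Q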